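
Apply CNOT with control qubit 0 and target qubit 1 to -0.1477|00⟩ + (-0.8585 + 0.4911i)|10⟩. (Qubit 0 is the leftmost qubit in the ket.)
-0.1477|00⟩ + (-0.8585 + 0.4911i)|11⟩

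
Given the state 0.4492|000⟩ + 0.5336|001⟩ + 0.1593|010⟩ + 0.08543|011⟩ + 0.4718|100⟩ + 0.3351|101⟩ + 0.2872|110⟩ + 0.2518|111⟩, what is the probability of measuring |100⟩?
0.2226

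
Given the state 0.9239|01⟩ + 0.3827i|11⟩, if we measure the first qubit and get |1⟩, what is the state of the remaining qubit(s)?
i|1⟩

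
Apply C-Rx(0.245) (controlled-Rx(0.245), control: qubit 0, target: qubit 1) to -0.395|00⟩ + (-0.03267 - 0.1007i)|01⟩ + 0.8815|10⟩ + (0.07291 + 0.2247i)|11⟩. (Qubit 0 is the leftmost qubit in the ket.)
-0.395|00⟩ + (-0.03267 - 0.1007i)|01⟩ + (0.9024 - 0.008909i)|10⟩ + (0.07236 + 0.1153i)|11⟩

C-Rx(0.245) leaves the control-|0⟩ kets |00⟩, |01⟩ unchanged and applies Rx(0.245) to qubit 1 on the control-|1⟩ pair (|10⟩, |11⟩).
Rx(0.245) = [[cos(θ/2), −i·sin(θ/2)], [−i·sin(θ/2), cos(θ/2)]]; θ = 0.245, cos(θ/2) ≈ 0.992506, sin(θ/2) ≈ 0.122194.
With a = amp(|10⟩) = 0.8815 and b = amp(|11⟩) = (0.07291 + 0.2247i):
new amp(|10⟩) = (0.992506)·a + (-0.122194i)·b = (0.9024 - 0.008909i)
new amp(|11⟩) = (-0.122194i)·a + (0.992506)·b = (0.07236 + 0.1153i)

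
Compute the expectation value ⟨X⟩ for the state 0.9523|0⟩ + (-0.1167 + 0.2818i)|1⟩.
-0.2223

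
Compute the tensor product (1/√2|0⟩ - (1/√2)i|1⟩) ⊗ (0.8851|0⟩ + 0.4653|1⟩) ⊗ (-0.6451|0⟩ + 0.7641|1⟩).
-0.4037|000⟩ + 0.4782|001⟩ - 0.2122|010⟩ + 0.2514|011⟩ + 0.4037i|100⟩ - 0.4782i|101⟩ + 0.2122i|110⟩ - 0.2514i|111⟩

amp(|b₁b₂…⟩) = product of the factor amplitudes for bits b₁, b₂, …; only kets whose every factor amplitude is nonzero survive.
|000⟩: (1/√2)(0.8851)(-0.6451) = -0.4037
|001⟩: (1/√2)(0.8851)(0.7641) = 0.4782
|010⟩: (1/√2)(0.4653)(-0.6451) = -0.2122
|011⟩: (1/√2)(0.4653)(0.7641) = 0.2514
|100⟩: (-(1/√2)i)(0.8851)(-0.6451) = 0.4037i
|101⟩: (-(1/√2)i)(0.8851)(0.7641) = -0.4782i
|110⟩: (-(1/√2)i)(0.4653)(-0.6451) = 0.2122i
|111⟩: (-(1/√2)i)(0.4653)(0.7641) = -0.2514i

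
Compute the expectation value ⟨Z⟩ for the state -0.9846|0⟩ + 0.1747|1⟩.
0.9389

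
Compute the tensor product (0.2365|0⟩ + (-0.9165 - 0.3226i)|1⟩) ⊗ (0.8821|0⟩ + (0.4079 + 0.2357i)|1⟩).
0.2086|00⟩ + (0.09647 + 0.05574i)|01⟩ + (-0.8084 - 0.2846i)|10⟩ + (-0.2978 - 0.3476i)|11⟩

amp(|b₁b₂…⟩) = product of the factor amplitudes for bits b₁, b₂, …; only kets whose every factor amplitude is nonzero survive.
|00⟩: (0.2365)(0.8821) = 0.2086
|01⟩: (0.2365)(0.4079 + 0.2357i) = (0.09647 + 0.05574i)
|10⟩: (-0.9165 - 0.3226i)(0.8821) = (-0.8084 - 0.2846i)
|11⟩: (-0.9165 - 0.3226i)(0.4079 + 0.2357i) = (-0.2978 - 0.3476i)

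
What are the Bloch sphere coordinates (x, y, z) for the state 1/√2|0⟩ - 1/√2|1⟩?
(-1, 0, 0)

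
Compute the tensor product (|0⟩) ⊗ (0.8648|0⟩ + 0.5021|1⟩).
0.8648|00⟩ + 0.5021|01⟩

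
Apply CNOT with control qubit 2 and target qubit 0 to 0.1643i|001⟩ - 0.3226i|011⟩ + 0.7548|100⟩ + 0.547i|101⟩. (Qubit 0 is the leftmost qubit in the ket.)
0.547i|001⟩ + 0.7548|100⟩ + 0.1643i|101⟩ - 0.3226i|111⟩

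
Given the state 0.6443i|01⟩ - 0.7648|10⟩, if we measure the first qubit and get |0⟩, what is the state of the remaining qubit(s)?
i|1⟩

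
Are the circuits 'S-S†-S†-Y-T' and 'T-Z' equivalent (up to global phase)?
No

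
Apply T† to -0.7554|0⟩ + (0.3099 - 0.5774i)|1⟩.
-0.7554|0⟩ + (-0.1892 - 0.6274i)|1⟩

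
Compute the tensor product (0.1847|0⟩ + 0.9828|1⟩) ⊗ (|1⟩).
0.1847|01⟩ + 0.9828|11⟩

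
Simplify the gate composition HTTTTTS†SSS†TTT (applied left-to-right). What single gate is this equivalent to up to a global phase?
H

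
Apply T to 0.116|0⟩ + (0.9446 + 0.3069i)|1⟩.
0.116|0⟩ + (0.4509 + 0.8849i)|1⟩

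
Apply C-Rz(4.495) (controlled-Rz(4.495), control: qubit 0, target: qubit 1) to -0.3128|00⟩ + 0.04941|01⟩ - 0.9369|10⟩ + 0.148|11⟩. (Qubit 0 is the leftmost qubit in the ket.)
-0.3128|00⟩ + 0.04941|01⟩ + (0.5867 + 0.7304i)|10⟩ + (-0.09268 + 0.1154i)|11⟩

C-Rz(4.495) leaves the control-|0⟩ kets |00⟩, |01⟩ unchanged and applies Rz(4.495) to qubit 1 on the control-|1⟩ pair (|10⟩, |11⟩).
Rz(4.495) = [[e^(−iθ/2), 0], [0, e^(iθ/2)]] with e^(±iθ/2) = cos(θ/2) ± i·sin(θ/2); θ = 4.495, cos(θ/2) ≈ -0.626226, sin(θ/2) ≈ 0.779641.
With a = amp(|10⟩) = -0.9369 and b = amp(|11⟩) = 0.148:
new amp(|10⟩) = (-0.626226 - 0.779641i)·a = (0.5867 + 0.7304i)
new amp(|11⟩) = (-0.626226 + 0.779641i)·b = (-0.09268 + 0.1154i)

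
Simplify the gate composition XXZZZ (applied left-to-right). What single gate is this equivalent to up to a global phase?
Z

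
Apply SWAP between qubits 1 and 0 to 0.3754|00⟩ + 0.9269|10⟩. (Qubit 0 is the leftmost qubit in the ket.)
0.3754|00⟩ + 0.9269|01⟩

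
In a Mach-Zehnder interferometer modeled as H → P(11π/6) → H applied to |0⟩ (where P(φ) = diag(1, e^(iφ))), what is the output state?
(0.933 - 0.25i)|0⟩ + (0.06699 + 0.25i)|1⟩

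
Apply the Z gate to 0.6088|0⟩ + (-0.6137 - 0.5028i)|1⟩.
0.6088|0⟩ + (0.6137 + 0.5028i)|1⟩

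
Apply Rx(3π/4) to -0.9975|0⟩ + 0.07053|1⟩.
(-0.3817 - 0.06516i)|0⟩ + (0.02699 + 0.9216i)|1⟩

Rx(3π/4) = [[cos(θ/2), −i·sin(θ/2)], [−i·sin(θ/2), cos(θ/2)]]; θ = 3π/4, cos(θ/2) ≈ 0.382683, sin(θ/2) ≈ 0.92388.
With a = amp(|0⟩) = -0.9975 and b = amp(|1⟩) = 0.07053:
new amp(|0⟩) = (0.382683)·a + (-0.92388i)·b = (-0.3817 - 0.06516i)
new amp(|1⟩) = (-0.92388i)·a + (0.382683)·b = (0.02699 + 0.9216i)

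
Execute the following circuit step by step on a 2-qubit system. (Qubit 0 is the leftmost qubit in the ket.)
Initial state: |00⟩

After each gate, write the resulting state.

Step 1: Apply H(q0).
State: 1/√2|00⟩ + 1/√2|10⟩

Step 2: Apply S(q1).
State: 1/√2|00⟩ + 1/√2|10⟩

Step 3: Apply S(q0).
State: 1/√2|00⟩ + (1/√2)i|10⟩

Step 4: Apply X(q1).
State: 1/√2|01⟩ + (1/√2)i|11⟩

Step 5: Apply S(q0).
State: 1/√2|01⟩ - 1/√2|11⟩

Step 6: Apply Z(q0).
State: 1/√2|01⟩ + 1/√2|11⟩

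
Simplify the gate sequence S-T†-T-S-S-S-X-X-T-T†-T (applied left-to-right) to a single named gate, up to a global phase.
T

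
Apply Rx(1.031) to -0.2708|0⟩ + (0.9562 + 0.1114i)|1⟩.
(-0.1807 - 0.4714i)|0⟩ + (0.8319 + 0.2304i)|1⟩

Rx(1.031) = [[cos(θ/2), −i·sin(θ/2)], [−i·sin(θ/2), cos(θ/2)]]; θ = 1.031, cos(θ/2) ≈ 0.870046, sin(θ/2) ≈ 0.49297.
With a = amp(|0⟩) = -0.2708 and b = amp(|1⟩) = (0.9562 + 0.1114i):
new amp(|0⟩) = (0.870046)·a + (-0.49297i)·b = (-0.1807 - 0.4714i)
new amp(|1⟩) = (-0.49297i)·a + (0.870046)·b = (0.8319 + 0.2304i)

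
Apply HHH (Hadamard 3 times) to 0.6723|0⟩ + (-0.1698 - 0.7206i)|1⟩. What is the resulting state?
(0.3553 - 0.5095i)|0⟩ + (0.5955 + 0.5095i)|1⟩

H² = I, so H^3 = H: a single Hadamard. With (a, b) = (0.6723, (-0.1698 - 0.7206i)), H gives ((a + b)/√2, (a − b)/√2) = ((0.3553 - 0.5095i), (0.5955 + 0.5095i)).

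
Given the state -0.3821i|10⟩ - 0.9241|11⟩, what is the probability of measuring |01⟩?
0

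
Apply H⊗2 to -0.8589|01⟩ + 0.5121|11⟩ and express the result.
-0.1734|00⟩ + 0.1734|01⟩ - 0.6855|10⟩ + 0.6855|11⟩

H⊗2 gives amp(|y⟩) = (1/2) Σ_x (−1)^(x·y) amp(|x⟩), where x·y is the number of positions in which both x and y have a 1.
|00⟩: (-0.8589 + 0.5121)/2 = -0.1734
|01⟩: (0.8589 - 0.5121)/2 = 0.1734
|10⟩: (-0.8589 - 0.5121)/2 = -0.6855
|11⟩: (0.8589 + 0.5121)/2 = 0.6855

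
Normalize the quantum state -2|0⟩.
-|0⟩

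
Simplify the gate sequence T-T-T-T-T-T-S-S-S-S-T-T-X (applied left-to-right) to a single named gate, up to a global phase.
X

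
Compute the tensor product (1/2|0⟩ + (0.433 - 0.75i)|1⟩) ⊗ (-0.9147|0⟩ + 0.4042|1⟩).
-0.4574|00⟩ + 0.2021|01⟩ + (-0.3961 + 0.686i)|10⟩ + (0.175 - 0.3032i)|11⟩

amp(|b₁b₂…⟩) = product of the factor amplitudes for bits b₁, b₂, …; only kets whose every factor amplitude is nonzero survive.
|00⟩: (1/2)(-0.9147) = -0.4574
|01⟩: (1/2)(0.4042) = 0.2021
|10⟩: (0.433 - 0.75i)(-0.9147) = (-0.3961 + 0.686i)
|11⟩: (0.433 - 0.75i)(0.4042) = (0.175 - 0.3032i)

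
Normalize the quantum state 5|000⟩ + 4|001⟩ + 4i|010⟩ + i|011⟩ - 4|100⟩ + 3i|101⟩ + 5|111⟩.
0.4811|000⟩ + 0.3849|001⟩ + 0.3849i|010⟩ + 0.09623i|011⟩ - 0.3849|100⟩ + 0.2887i|101⟩ + 0.4811|111⟩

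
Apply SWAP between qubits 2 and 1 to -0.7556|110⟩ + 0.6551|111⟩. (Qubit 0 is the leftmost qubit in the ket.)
-0.7556|101⟩ + 0.6551|111⟩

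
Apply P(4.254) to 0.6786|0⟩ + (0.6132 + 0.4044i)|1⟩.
0.6786|0⟩ + (0.09131 - 0.7288i)|1⟩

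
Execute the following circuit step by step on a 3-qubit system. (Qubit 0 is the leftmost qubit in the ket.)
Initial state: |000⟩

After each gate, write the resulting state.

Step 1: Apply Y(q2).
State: i|001⟩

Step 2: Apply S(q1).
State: i|001⟩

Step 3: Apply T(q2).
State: (-1/√2 + (1/√2)i)|001⟩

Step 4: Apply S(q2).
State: (-1/√2 - (1/√2)i)|001⟩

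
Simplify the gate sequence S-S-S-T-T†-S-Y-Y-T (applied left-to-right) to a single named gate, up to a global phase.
T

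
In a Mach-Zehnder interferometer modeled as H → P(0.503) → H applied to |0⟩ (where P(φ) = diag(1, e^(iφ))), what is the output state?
(0.9381 + 0.241i)|0⟩ + (0.06193 - 0.241i)|1⟩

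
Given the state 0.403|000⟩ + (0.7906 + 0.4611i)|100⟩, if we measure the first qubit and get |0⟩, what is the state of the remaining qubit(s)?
|00⟩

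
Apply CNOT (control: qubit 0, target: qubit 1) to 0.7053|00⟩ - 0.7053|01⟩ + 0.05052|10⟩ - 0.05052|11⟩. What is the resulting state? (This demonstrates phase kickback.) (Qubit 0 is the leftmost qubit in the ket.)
0.7053|00⟩ - 0.7053|01⟩ - 0.05052|10⟩ + 0.05052|11⟩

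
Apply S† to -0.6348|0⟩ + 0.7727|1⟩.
-0.6348|0⟩ - 0.7727i|1⟩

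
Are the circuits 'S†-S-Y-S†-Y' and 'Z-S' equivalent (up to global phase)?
No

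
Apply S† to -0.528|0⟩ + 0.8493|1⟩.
-0.528|0⟩ - 0.8493i|1⟩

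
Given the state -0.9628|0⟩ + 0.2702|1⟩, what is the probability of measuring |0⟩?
0.927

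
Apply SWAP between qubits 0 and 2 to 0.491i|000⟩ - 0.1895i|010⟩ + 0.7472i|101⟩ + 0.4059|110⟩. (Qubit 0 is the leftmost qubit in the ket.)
0.491i|000⟩ - 0.1895i|010⟩ + 0.4059|011⟩ + 0.7472i|101⟩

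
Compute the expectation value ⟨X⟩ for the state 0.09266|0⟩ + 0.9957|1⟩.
0.1845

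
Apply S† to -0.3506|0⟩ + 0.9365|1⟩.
-0.3506|0⟩ - 0.9365i|1⟩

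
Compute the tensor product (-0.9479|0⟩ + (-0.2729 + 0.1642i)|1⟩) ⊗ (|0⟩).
-0.9479|00⟩ + (-0.2729 + 0.1642i)|10⟩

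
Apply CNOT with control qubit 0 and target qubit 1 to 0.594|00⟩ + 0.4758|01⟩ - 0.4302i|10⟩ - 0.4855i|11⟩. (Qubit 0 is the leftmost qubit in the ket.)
0.594|00⟩ + 0.4758|01⟩ - 0.4855i|10⟩ - 0.4302i|11⟩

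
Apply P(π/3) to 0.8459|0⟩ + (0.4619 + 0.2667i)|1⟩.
0.8459|0⟩ + (-0.00001898 + 0.5334i)|1⟩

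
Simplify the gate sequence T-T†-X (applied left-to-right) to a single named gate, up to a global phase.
X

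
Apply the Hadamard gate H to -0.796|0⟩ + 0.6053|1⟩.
-0.1348|0⟩ - 0.9909|1⟩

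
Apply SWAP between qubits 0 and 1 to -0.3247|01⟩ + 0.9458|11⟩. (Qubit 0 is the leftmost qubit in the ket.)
-0.3247|10⟩ + 0.9458|11⟩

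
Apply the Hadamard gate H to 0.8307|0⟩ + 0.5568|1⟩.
0.9811|0⟩ + 0.1937|1⟩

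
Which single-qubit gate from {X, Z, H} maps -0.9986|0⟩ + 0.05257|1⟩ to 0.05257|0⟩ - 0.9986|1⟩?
X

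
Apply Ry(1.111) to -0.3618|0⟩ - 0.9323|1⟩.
0.1843|0⟩ - 0.9829|1⟩

Ry(1.111) = [[cos(θ/2), −sin(θ/2)], [sin(θ/2), cos(θ/2)]]; θ = 1.111, cos(θ/2) ≈ 0.849637, sin(θ/2) ≈ 0.527368.
With a = amp(|0⟩) = -0.3618 and b = amp(|1⟩) = -0.9323:
new amp(|0⟩) = (0.849637)·a + (-0.527368)·b = 0.1843
new amp(|1⟩) = (0.527368)·a + (0.849637)·b = -0.9829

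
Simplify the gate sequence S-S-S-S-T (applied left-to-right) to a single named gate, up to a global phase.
T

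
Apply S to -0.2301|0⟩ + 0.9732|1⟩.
-0.2301|0⟩ + 0.9732i|1⟩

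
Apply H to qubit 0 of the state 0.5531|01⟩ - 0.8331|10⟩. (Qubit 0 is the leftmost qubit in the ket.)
-0.5891|00⟩ + 0.3911|01⟩ + 0.5891|10⟩ + 0.3911|11⟩

H on qubit 0 mixes each pair of kets that differ only in qubit 0: amplitudes (a, b) of (|…0…⟩, |…1…⟩) become ((a + b)/√2, (a − b)/√2). Kets absent from the input have amplitude 0.
(|00⟩, |10⟩): (a, b) = (0, -0.8331) → (-0.5891, 0.5891)
(|01⟩, |11⟩): (a, b) = (0.5531, 0) → (0.3911, 0.3911)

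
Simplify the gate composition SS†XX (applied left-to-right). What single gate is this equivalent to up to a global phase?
I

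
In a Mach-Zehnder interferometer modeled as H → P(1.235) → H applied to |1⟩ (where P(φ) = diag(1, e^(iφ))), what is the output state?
(0.3352 - 0.4721i)|0⟩ + (0.6648 + 0.4721i)|1⟩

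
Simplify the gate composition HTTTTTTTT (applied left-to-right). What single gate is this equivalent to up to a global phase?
H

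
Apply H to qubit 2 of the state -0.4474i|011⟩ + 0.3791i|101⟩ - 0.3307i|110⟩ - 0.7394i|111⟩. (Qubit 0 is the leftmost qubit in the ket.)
-0.3164i|010⟩ + 0.3164i|011⟩ + 0.2681i|100⟩ - 0.2681i|101⟩ - 0.7567i|110⟩ + 0.289i|111⟩

H on qubit 2 mixes each pair of kets that differ only in qubit 2: amplitudes (a, b) of (|…0…⟩, |…1…⟩) become ((a + b)/√2, (a − b)/√2). Kets absent from the input have amplitude 0.
(|010⟩, |011⟩): (a, b) = (0, -0.4474i) → (-0.3164i, 0.3164i)
(|100⟩, |101⟩): (a, b) = (0, 0.3791i) → (0.2681i, -0.2681i)
(|110⟩, |111⟩): (a, b) = (-0.3307i, -0.7394i) → (-0.7567i, 0.289i)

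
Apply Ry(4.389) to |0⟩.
-0.584|0⟩ + 0.8117|1⟩

Ry(4.389) = [[cos(θ/2), −sin(θ/2)], [sin(θ/2), cos(θ/2)]]; θ = 4.389, cos(θ/2) ≈ -0.584046, sin(θ/2) ≈ 0.811721.
With a = amp(|0⟩) = 1 and b = amp(|1⟩) = 0:
new amp(|0⟩) = (-0.584046)·a + (-0.811721)·b = -0.584
new amp(|1⟩) = (0.811721)·a + (-0.584046)·b = 0.8117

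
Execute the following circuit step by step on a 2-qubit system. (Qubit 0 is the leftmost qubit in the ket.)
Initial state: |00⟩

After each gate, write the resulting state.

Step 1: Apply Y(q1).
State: i|01⟩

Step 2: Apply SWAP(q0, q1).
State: i|10⟩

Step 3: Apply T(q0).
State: (-1/√2 + (1/√2)i)|10⟩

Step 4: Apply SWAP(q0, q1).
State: (-1/√2 + (1/√2)i)|01⟩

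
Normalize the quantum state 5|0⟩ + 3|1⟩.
0.8575|0⟩ + 0.5145|1⟩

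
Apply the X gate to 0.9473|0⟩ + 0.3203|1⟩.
0.3203|0⟩ + 0.9473|1⟩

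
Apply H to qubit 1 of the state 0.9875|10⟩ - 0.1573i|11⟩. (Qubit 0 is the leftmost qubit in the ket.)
(0.6983 - 0.1112i)|10⟩ + (0.6983 + 0.1112i)|11⟩

H on qubit 1 mixes each pair of kets that differ only in qubit 1: amplitudes (a, b) of (|…0…⟩, |…1…⟩) become ((a + b)/√2, (a − b)/√2). Kets absent from the input have amplitude 0.
(|10⟩, |11⟩): (a, b) = (0.9875, -0.1573i) → ((0.6983 - 0.1112i), (0.6983 + 0.1112i))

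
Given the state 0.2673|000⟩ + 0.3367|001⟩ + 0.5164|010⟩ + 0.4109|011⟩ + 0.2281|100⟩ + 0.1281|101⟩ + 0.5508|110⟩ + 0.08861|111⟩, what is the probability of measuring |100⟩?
0.05203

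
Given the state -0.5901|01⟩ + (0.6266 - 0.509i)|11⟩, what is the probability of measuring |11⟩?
0.6517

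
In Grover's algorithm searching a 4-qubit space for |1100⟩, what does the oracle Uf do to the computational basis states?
Uf|x⟩ = -|x⟩ if x = 1100, else |x⟩ (phase flip on target)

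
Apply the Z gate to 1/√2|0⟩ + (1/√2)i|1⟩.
1/√2|0⟩ - (1/√2)i|1⟩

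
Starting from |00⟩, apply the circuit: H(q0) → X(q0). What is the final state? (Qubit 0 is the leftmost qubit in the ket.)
1/√2|00⟩ + 1/√2|10⟩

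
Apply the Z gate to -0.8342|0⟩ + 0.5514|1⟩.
-0.8342|0⟩ - 0.5514|1⟩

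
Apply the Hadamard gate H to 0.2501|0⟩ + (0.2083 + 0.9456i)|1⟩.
(0.3241 + 0.6686i)|0⟩ + (0.02956 - 0.6686i)|1⟩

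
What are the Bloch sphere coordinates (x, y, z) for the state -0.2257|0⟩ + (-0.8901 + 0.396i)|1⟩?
(0.4018, -0.1788, -0.8982)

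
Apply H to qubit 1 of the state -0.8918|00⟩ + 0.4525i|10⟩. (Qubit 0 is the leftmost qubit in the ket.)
-0.6306|00⟩ - 0.6306|01⟩ + 0.32i|10⟩ + 0.32i|11⟩

H on qubit 1 mixes each pair of kets that differ only in qubit 1: amplitudes (a, b) of (|…0…⟩, |…1…⟩) become ((a + b)/√2, (a − b)/√2). Kets absent from the input have amplitude 0.
(|00⟩, |01⟩): (a, b) = (-0.8918, 0) → (-0.6306, -0.6306)
(|10⟩, |11⟩): (a, b) = (0.4525i, 0) → (0.32i, 0.32i)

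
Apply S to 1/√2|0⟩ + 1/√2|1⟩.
1/√2|0⟩ + (1/√2)i|1⟩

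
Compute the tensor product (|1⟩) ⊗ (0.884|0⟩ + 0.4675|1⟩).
0.884|10⟩ + 0.4675|11⟩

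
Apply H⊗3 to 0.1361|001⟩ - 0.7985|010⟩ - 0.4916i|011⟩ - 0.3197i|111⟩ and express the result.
(-0.2342 - 0.2868i)|000⟩ + (-0.3304 + 0.2868i)|001⟩ + (0.3304 + 0.2868i)|010⟩ + (0.2342 - 0.2868i)|011⟩ + (-0.2342 - 0.06078i)|100⟩ + (-0.3304 + 0.06078i)|101⟩ + (0.3304 + 0.06078i)|110⟩ + (0.2342 - 0.06078i)|111⟩

H⊗3 gives amp(|y⟩) = (1/2√2) Σ_x (−1)^(x·y) amp(|x⟩), where x·y is the number of positions in which both x and y have a 1.
|000⟩: (0.1361 - 0.7985 - 0.4916i - 0.3197i)/(2√2) = (-0.2342 - 0.2868i)
|001⟩: (-0.1361 - 0.7985 + 0.4916i + 0.3197i)/(2√2) = (-0.3304 + 0.2868i)
|010⟩: (0.1361 + 0.7985 + 0.4916i + 0.3197i)/(2√2) = (0.3304 + 0.2868i)
|011⟩: (-0.1361 + 0.7985 - 0.4916i - 0.3197i)/(2√2) = (0.2342 - 0.2868i)
|100⟩: (0.1361 - 0.7985 - 0.4916i + 0.3197i)/(2√2) = (-0.2342 - 0.06078i)
|101⟩: (-0.1361 - 0.7985 + 0.4916i - 0.3197i)/(2√2) = (-0.3304 + 0.06078i)
|110⟩: (0.1361 + 0.7985 + 0.4916i - 0.3197i)/(2√2) = (0.3304 + 0.06078i)
|111⟩: (-0.1361 + 0.7985 - 0.4916i + 0.3197i)/(2√2) = (0.2342 - 0.06078i)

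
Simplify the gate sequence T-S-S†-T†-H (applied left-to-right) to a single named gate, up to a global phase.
H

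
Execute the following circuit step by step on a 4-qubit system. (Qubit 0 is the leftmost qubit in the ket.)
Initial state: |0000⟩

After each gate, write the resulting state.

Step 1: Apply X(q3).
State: |0001⟩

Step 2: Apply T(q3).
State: (1/√2 + (1/√2)i)|0001⟩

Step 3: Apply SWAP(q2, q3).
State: (1/√2 + (1/√2)i)|0010⟩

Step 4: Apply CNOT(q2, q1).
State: (1/√2 + (1/√2)i)|0110⟩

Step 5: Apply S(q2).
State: (-1/√2 + (1/√2)i)|0110⟩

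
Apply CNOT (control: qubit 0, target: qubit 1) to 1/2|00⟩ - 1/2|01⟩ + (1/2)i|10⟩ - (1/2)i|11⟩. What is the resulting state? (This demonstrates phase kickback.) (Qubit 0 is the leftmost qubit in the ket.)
1/2|00⟩ - 1/2|01⟩ - (1/2)i|10⟩ + (1/2)i|11⟩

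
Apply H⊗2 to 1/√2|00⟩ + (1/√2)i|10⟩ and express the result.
(1/√8 + (1/√8)i)|00⟩ + (1/√8 + (1/√8)i)|01⟩ + (1/√8 - (1/√8)i)|10⟩ + (1/√8 - (1/√8)i)|11⟩

H⊗2 gives amp(|y⟩) = (1/2) Σ_x (−1)^(x·y) amp(|x⟩), where x·y is the number of positions in which both x and y have a 1.
|00⟩: (1/√2 + (1/√2)i)/2 = (1/√8 + (1/√8)i)
|01⟩: (1/√2 + (1/√2)i)/2 = (1/√8 + (1/√8)i)
|10⟩: (1/√2 - (1/√2)i)/2 = (1/√8 - (1/√8)i)
|11⟩: (1/√2 - (1/√2)i)/2 = (1/√8 - (1/√8)i)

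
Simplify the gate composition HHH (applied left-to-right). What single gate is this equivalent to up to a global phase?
H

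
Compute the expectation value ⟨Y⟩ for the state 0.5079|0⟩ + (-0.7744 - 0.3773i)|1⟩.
-0.3833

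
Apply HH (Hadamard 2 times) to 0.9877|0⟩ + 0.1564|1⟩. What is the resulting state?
0.9877|0⟩ + 0.1564|1⟩

H² = I, so an even number of Hadamards cancels: H^2 = I and the state is unchanged.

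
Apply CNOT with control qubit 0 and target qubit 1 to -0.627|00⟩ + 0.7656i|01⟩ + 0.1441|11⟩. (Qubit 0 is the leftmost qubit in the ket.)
-0.627|00⟩ + 0.7656i|01⟩ + 0.1441|10⟩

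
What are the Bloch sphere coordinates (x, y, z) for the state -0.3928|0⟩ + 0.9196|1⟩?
(-0.7224, 0, -0.6914)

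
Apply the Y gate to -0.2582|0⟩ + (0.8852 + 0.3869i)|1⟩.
(0.3869 - 0.8852i)|0⟩ - 0.2582i|1⟩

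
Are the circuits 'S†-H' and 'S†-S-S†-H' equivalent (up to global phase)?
Yes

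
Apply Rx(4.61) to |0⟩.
-0.67|0⟩ - 0.7424i|1⟩

Rx(4.61) = [[cos(θ/2), −i·sin(θ/2)], [−i·sin(θ/2), cos(θ/2)]]; θ = 4.61, cos(θ/2) ≈ -0.669996, sin(θ/2) ≈ 0.742365.
With a = amp(|0⟩) = 1 and b = amp(|1⟩) = 0:
new amp(|0⟩) = (-0.669996)·a + (-0.742365i)·b = -0.67
new amp(|1⟩) = (-0.742365i)·a + (-0.669996)·b = -0.7424i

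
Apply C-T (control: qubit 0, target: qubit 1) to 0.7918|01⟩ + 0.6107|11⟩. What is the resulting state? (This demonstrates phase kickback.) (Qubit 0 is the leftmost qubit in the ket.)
0.7918|01⟩ + (0.4318 + 0.4318i)|11⟩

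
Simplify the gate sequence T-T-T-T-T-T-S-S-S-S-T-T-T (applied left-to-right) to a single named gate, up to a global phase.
T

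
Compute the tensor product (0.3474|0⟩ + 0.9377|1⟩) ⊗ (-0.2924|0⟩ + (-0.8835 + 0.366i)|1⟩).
-0.1016|00⟩ + (-0.3069 + 0.1271i)|01⟩ - 0.2742|10⟩ + (-0.8285 + 0.3432i)|11⟩

amp(|b₁b₂…⟩) = product of the factor amplitudes for bits b₁, b₂, …; only kets whose every factor amplitude is nonzero survive.
|00⟩: (0.3474)(-0.2924) = -0.1016
|01⟩: (0.3474)(-0.8835 + 0.366i) = (-0.3069 + 0.1271i)
|10⟩: (0.9377)(-0.2924) = -0.2742
|11⟩: (0.9377)(-0.8835 + 0.366i) = (-0.8285 + 0.3432i)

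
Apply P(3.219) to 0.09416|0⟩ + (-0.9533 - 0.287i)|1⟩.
0.09416|0⟩ + (0.9283 + 0.3599i)|1⟩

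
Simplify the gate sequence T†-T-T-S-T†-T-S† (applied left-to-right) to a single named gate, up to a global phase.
T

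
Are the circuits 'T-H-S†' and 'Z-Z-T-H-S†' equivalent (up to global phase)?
Yes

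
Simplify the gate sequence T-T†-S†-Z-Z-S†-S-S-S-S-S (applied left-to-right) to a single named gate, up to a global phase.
S†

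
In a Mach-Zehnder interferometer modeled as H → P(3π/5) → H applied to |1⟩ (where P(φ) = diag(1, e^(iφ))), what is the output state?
(0.6545 - 0.4755i)|0⟩ + (0.3455 + 0.4755i)|1⟩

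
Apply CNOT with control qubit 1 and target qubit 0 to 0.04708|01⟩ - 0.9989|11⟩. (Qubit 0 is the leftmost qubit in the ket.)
-0.9989|01⟩ + 0.04708|11⟩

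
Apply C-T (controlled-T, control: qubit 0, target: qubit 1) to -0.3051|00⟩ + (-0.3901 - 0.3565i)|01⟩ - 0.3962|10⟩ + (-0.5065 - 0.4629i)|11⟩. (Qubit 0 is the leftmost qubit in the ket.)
-0.3051|00⟩ + (-0.3901 - 0.3565i)|01⟩ - 0.3962|10⟩ + (-0.03083 - 0.6855i)|11⟩

C-T leaves the control-|0⟩ kets |00⟩, |01⟩ unchanged and applies T to qubit 1 on the control-|1⟩ pair (|10⟩, |11⟩).
T = [[1, 0], [0, (1/√2 + (1/√2)i)]].
With a = amp(|10⟩) = -0.3962 and b = amp(|11⟩) = (-0.5065 - 0.4629i):
new amp(|10⟩) = (1)·a = -0.3962
new amp(|11⟩) = (1/√2 + (1/√2)i)·b = (-0.03083 - 0.6855i)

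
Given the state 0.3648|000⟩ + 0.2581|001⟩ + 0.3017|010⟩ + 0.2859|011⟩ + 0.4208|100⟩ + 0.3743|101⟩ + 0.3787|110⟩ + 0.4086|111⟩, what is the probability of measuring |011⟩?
0.08174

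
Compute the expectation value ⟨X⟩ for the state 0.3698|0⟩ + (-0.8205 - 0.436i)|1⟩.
-0.6068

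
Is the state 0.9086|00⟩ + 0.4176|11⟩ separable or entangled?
Entangled

Writing the state as a|00⟩ + b|01⟩ + c|10⟩ + d|11⟩, it is a product state iff ad − bc = 0.
Here (a, b, c, d) = (0.9086, 0, 0, 0.4176): ad − bc = (0.9086)(0.4176) − (0)(0) = 0.3794 ≠ 0, so the state is entangled.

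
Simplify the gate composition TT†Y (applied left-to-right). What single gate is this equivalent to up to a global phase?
Y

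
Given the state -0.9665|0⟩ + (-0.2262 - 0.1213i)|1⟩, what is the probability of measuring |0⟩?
0.9341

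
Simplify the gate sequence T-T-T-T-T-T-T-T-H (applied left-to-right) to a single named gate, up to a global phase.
H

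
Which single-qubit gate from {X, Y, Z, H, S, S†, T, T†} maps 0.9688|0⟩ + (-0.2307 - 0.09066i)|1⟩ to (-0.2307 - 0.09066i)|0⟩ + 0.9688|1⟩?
X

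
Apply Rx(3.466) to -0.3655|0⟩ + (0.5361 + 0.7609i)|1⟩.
(0.8099 - 0.5291i)|0⟩ + (-0.08658 + 0.2378i)|1⟩

Rx(3.466) = [[cos(θ/2), −i·sin(θ/2)], [−i·sin(θ/2), cos(θ/2)]]; θ = 3.466, cos(θ/2) ≈ -0.161493, sin(θ/2) ≈ 0.986874.
With a = amp(|0⟩) = -0.3655 and b = amp(|1⟩) = (0.5361 + 0.7609i):
new amp(|0⟩) = (-0.161493)·a + (-0.986874i)·b = (0.8099 - 0.5291i)
new amp(|1⟩) = (-0.986874i)·a + (-0.161493)·b = (-0.08658 + 0.2378i)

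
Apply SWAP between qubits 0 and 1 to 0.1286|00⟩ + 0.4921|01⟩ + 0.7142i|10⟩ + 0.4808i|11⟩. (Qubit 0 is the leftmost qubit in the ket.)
0.1286|00⟩ + 0.7142i|01⟩ + 0.4921|10⟩ + 0.4808i|11⟩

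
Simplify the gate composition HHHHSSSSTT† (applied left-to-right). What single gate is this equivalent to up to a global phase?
I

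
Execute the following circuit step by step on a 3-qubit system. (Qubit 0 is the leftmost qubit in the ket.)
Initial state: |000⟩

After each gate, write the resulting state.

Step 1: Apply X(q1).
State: |010⟩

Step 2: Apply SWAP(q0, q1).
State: |100⟩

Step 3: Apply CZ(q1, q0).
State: |100⟩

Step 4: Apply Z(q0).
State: -|100⟩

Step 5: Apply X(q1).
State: -|110⟩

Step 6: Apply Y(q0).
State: i|010⟩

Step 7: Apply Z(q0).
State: i|010⟩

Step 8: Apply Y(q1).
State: |000⟩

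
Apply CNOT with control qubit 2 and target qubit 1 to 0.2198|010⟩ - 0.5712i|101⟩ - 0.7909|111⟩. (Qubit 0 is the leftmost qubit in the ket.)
0.2198|010⟩ - 0.7909|101⟩ - 0.5712i|111⟩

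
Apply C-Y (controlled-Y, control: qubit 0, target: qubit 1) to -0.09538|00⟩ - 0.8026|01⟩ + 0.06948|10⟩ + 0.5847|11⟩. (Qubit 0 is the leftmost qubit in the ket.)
-0.09538|00⟩ - 0.8026|01⟩ - 0.5847i|10⟩ + 0.06948i|11⟩

C-Y leaves the control-|0⟩ kets |00⟩, |01⟩ unchanged and applies Y to qubit 1 on the control-|1⟩ pair (|10⟩, |11⟩).
Y = [[0, -i], [i, 0]].
With a = amp(|10⟩) = 0.06948 and b = amp(|11⟩) = 0.5847:
new amp(|10⟩) = (-i)·b = -0.5847i
new amp(|11⟩) = (i)·a = 0.06948i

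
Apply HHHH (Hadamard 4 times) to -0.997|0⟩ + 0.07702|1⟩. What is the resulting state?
-0.997|0⟩ + 0.07702|1⟩

H² = I, so an even number of Hadamards cancels: H^4 = I and the state is unchanged.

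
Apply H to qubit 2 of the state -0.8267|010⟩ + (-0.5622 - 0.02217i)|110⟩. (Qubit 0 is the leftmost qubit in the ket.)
-0.5846|010⟩ - 0.5846|011⟩ + (-0.3975 - 0.01568i)|110⟩ + (-0.3975 - 0.01568i)|111⟩

H on qubit 2 mixes each pair of kets that differ only in qubit 2: amplitudes (a, b) of (|…0…⟩, |…1…⟩) become ((a + b)/√2, (a − b)/√2). Kets absent from the input have amplitude 0.
(|010⟩, |011⟩): (a, b) = (-0.8267, 0) → (-0.5846, -0.5846)
(|110⟩, |111⟩): (a, b) = ((-0.5622 - 0.02217i), 0) → ((-0.3975 - 0.01568i), (-0.3975 - 0.01568i))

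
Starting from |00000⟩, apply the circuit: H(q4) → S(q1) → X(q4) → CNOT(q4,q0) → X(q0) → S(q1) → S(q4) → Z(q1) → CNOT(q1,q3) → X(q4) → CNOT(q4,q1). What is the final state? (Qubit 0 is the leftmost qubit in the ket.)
(1/√2)i|00000⟩ + 1/√2|11001⟩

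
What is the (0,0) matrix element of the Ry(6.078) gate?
-0.9947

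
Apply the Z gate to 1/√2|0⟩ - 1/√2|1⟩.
1/√2|0⟩ + 1/√2|1⟩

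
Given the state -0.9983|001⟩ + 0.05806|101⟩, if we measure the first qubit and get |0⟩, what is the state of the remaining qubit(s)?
-|01⟩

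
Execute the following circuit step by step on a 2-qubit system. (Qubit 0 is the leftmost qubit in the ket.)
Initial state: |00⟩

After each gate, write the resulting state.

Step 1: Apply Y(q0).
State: i|10⟩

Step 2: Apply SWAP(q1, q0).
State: i|01⟩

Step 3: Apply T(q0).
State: i|01⟩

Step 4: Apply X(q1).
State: i|00⟩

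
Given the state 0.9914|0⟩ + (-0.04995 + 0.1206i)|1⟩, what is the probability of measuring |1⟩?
0.01704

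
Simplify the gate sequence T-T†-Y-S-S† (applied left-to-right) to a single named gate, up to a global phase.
Y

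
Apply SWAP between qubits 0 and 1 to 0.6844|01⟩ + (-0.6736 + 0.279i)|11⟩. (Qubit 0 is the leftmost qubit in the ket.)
0.6844|10⟩ + (-0.6736 + 0.279i)|11⟩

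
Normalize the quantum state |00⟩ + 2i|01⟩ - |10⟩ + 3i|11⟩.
0.2582|00⟩ + 0.5164i|01⟩ - 0.2582|10⟩ + 0.7746i|11⟩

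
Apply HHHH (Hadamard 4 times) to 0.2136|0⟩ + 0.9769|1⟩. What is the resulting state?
0.2136|0⟩ + 0.9769|1⟩

H² = I, so an even number of Hadamards cancels: H^4 = I and the state is unchanged.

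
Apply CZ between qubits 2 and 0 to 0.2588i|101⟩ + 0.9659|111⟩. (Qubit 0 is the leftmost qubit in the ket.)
-0.2588i|101⟩ - 0.9659|111⟩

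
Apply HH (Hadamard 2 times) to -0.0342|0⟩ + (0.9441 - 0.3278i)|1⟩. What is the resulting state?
-0.0342|0⟩ + (0.9441 - 0.3278i)|1⟩

H² = I, so an even number of Hadamards cancels: H^2 = I and the state is unchanged.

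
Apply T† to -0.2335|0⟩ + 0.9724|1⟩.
-0.2335|0⟩ + (0.6876 - 0.6876i)|1⟩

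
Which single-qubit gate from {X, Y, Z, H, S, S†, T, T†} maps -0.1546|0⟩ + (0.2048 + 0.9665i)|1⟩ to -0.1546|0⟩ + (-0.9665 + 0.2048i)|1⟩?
S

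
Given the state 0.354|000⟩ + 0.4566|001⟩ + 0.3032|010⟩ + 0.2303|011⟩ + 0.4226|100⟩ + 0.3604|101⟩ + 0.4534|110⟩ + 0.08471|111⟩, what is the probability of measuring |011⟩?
0.05304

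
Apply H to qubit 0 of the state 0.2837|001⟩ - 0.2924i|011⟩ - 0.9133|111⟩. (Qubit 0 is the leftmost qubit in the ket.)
0.2006|001⟩ + (-0.6458 - 0.2068i)|011⟩ + 0.2006|101⟩ + (0.6458 - 0.2068i)|111⟩

H on qubit 0 mixes each pair of kets that differ only in qubit 0: amplitudes (a, b) of (|…0…⟩, |…1…⟩) become ((a + b)/√2, (a − b)/√2). Kets absent from the input have amplitude 0.
(|001⟩, |101⟩): (a, b) = (0.2837, 0) → (0.2006, 0.2006)
(|011⟩, |111⟩): (a, b) = (-0.2924i, -0.9133) → ((-0.6458 - 0.2068i), (0.6458 - 0.2068i))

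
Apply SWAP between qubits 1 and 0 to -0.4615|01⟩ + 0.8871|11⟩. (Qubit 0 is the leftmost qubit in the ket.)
-0.4615|10⟩ + 0.8871|11⟩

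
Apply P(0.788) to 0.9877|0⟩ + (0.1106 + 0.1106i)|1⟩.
0.9877|0⟩ + (-0.000407 + 0.1564i)|1⟩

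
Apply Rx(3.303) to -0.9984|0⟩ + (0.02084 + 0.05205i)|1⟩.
(0.1324 - 0.02077i)|0⟩ + (-0.00168 + 0.991i)|1⟩

Rx(3.303) = [[cos(θ/2), −i·sin(θ/2)], [−i·sin(θ/2), cos(θ/2)]]; θ = 3.303, cos(θ/2) ≈ -0.0806161, sin(θ/2) ≈ 0.996745.
With a = amp(|0⟩) = -0.9984 and b = amp(|1⟩) = (0.02084 + 0.05205i):
new amp(|0⟩) = (-0.0806161)·a + (-0.996745i)·b = (0.1324 - 0.02077i)
new amp(|1⟩) = (-0.996745i)·a + (-0.0806161)·b = (-0.00168 + 0.991i)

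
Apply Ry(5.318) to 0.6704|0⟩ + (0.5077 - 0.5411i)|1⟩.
(-0.8294 + 0.2511i)|0⟩ + (-0.1386 + 0.4793i)|1⟩

Ry(5.318) = [[cos(θ/2), −sin(θ/2)], [sin(θ/2), cos(θ/2)]]; θ = 5.318, cos(θ/2) ≈ -0.885795, sin(θ/2) ≈ 0.464077.
With a = amp(|0⟩) = 0.6704 and b = amp(|1⟩) = (0.5077 - 0.5411i):
new amp(|0⟩) = (-0.885795)·a + (-0.464077)·b = (-0.8294 + 0.2511i)
new amp(|1⟩) = (0.464077)·a + (-0.885795)·b = (-0.1386 + 0.4793i)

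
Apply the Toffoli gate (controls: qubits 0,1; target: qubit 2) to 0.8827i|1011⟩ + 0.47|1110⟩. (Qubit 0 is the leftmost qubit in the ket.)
0.8827i|1011⟩ + 0.47|1100⟩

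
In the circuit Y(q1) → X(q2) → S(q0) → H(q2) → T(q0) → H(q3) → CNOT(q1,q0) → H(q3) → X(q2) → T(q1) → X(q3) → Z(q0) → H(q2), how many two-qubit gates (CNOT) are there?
1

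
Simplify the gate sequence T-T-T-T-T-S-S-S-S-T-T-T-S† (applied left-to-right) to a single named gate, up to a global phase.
S†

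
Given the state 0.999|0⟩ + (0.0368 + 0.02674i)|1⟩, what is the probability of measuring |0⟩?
0.998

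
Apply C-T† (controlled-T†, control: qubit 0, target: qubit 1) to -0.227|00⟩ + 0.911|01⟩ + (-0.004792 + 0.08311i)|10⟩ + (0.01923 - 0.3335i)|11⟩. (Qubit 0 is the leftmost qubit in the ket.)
-0.227|00⟩ + 0.911|01⟩ + (-0.004792 + 0.08311i)|10⟩ + (-0.2222 - 0.2494i)|11⟩

C-T† leaves the control-|0⟩ kets |00⟩, |01⟩ unchanged and applies T† to qubit 1 on the control-|1⟩ pair (|10⟩, |11⟩).
T† = [[1, 0], [0, (1/√2 - (1/√2)i)]].
With a = amp(|10⟩) = (-0.004792 + 0.08311i) and b = amp(|11⟩) = (0.01923 - 0.3335i):
new amp(|10⟩) = (1)·a = (-0.004792 + 0.08311i)
new amp(|11⟩) = (1/√2 - (1/√2)i)·b = (-0.2222 - 0.2494i)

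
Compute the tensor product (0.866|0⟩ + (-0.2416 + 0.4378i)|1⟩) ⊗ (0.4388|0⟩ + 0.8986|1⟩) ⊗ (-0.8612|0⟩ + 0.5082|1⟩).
-0.3273|000⟩ + 0.1931|001⟩ - 0.6702|010⟩ + 0.3955|011⟩ + (0.0913 - 0.1654i)|100⟩ + (-0.05388 + 0.09763i)|101⟩ + (0.187 - 0.3388i)|110⟩ + (-0.1103 + 0.1999i)|111⟩

amp(|b₁b₂…⟩) = product of the factor amplitudes for bits b₁, b₂, …; only kets whose every factor amplitude is nonzero survive.
|000⟩: (0.866)(0.4388)(-0.8612) = -0.3273
|001⟩: (0.866)(0.4388)(0.5082) = 0.1931
|010⟩: (0.866)(0.8986)(-0.8612) = -0.6702
|011⟩: (0.866)(0.8986)(0.5082) = 0.3955
|100⟩: (-0.2416 + 0.4378i)(0.4388)(-0.8612) = (0.0913 - 0.1654i)
|101⟩: (-0.2416 + 0.4378i)(0.4388)(0.5082) = (-0.05388 + 0.09763i)
|110⟩: (-0.2416 + 0.4378i)(0.8986)(-0.8612) = (0.187 - 0.3388i)
|111⟩: (-0.2416 + 0.4378i)(0.8986)(0.5082) = (-0.1103 + 0.1999i)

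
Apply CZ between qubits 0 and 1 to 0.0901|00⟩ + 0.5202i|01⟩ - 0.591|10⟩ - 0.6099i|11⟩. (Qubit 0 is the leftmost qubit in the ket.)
0.0901|00⟩ + 0.5202i|01⟩ - 0.591|10⟩ + 0.6099i|11⟩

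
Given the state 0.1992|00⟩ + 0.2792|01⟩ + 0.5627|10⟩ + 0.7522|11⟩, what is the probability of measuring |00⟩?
0.03968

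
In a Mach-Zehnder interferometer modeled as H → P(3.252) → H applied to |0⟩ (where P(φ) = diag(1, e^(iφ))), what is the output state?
(0.003044 - 0.05509i)|0⟩ + (0.997 + 0.05509i)|1⟩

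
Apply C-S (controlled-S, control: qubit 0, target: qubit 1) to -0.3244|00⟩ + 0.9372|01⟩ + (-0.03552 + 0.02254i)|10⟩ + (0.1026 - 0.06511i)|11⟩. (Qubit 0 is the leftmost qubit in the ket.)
-0.3244|00⟩ + 0.9372|01⟩ + (-0.03552 + 0.02254i)|10⟩ + (0.06511 + 0.1026i)|11⟩

C-S leaves the control-|0⟩ kets |00⟩, |01⟩ unchanged and applies S to qubit 1 on the control-|1⟩ pair (|10⟩, |11⟩).
S = [[1, 0], [0, i]].
With a = amp(|10⟩) = (-0.03552 + 0.02254i) and b = amp(|11⟩) = (0.1026 - 0.06511i):
new amp(|10⟩) = (1)·a = (-0.03552 + 0.02254i)
new amp(|11⟩) = (i)·b = (0.06511 + 0.1026i)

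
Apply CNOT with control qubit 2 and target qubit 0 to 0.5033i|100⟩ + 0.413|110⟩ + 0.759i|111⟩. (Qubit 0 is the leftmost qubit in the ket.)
0.759i|011⟩ + 0.5033i|100⟩ + 0.413|110⟩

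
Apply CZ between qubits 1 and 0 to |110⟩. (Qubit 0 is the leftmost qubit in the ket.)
-|110⟩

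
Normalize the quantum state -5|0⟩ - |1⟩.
-0.9806|0⟩ - 0.1961|1⟩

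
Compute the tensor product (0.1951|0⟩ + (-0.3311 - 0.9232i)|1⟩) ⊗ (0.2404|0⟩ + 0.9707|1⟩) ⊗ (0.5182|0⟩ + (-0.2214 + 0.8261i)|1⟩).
0.0243|000⟩ + (-0.01038 + 0.03875i)|001⟩ + 0.09814|010⟩ + (-0.04193 + 0.1564i)|011⟩ + (-0.04125 - 0.115i)|100⟩ + (0.201 - 0.01662i)|101⟩ + (-0.1665 - 0.4644i)|110⟩ + (0.8115 - 0.0671i)|111⟩

amp(|b₁b₂…⟩) = product of the factor amplitudes for bits b₁, b₂, …; only kets whose every factor amplitude is nonzero survive.
|000⟩: (0.1951)(0.2404)(0.5182) = 0.0243
|001⟩: (0.1951)(0.2404)(-0.2214 + 0.8261i) = (-0.01038 + 0.03875i)
|010⟩: (0.1951)(0.9707)(0.5182) = 0.09814
|011⟩: (0.1951)(0.9707)(-0.2214 + 0.8261i) = (-0.04193 + 0.1564i)
|100⟩: (-0.3311 - 0.9232i)(0.2404)(0.5182) = (-0.04125 - 0.115i)
|101⟩: (-0.3311 - 0.9232i)(0.2404)(-0.2214 + 0.8261i) = (0.201 - 0.01662i)
|110⟩: (-0.3311 - 0.9232i)(0.9707)(0.5182) = (-0.1665 - 0.4644i)
|111⟩: (-0.3311 - 0.9232i)(0.9707)(-0.2214 + 0.8261i) = (0.8115 - 0.0671i)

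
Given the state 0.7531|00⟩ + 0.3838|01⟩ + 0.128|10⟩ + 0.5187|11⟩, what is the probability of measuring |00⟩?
0.5672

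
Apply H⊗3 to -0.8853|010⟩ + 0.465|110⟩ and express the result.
-0.1486|000⟩ - 0.1486|001⟩ + 0.1486|010⟩ + 0.1486|011⟩ - 0.4774|100⟩ - 0.4774|101⟩ + 0.4774|110⟩ + 0.4774|111⟩

H⊗3 gives amp(|y⟩) = (1/2√2) Σ_x (−1)^(x·y) amp(|x⟩), where x·y is the number of positions in which both x and y have a 1.
|000⟩: (-0.8853 + 0.465)/(2√2) = -0.1486
|001⟩: (-0.8853 + 0.465)/(2√2) = -0.1486
|010⟩: (0.8853 - 0.465)/(2√2) = 0.1486
|011⟩: (0.8853 - 0.465)/(2√2) = 0.1486
|100⟩: (-0.8853 - 0.465)/(2√2) = -0.4774
|101⟩: (-0.8853 - 0.465)/(2√2) = -0.4774
|110⟩: (0.8853 + 0.465)/(2√2) = 0.4774
|111⟩: (0.8853 + 0.465)/(2√2) = 0.4774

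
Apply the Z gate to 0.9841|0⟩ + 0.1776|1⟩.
0.9841|0⟩ - 0.1776|1⟩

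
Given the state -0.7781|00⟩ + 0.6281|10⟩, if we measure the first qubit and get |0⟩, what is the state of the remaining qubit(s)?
-|0⟩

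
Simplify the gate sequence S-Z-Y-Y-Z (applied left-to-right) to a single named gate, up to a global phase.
S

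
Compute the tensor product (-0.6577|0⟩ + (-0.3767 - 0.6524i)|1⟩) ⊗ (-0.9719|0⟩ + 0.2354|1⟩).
0.6392|00⟩ - 0.1548|01⟩ + (0.3661 + 0.6341i)|10⟩ + (-0.08868 - 0.1536i)|11⟩

amp(|b₁b₂…⟩) = product of the factor amplitudes for bits b₁, b₂, …; only kets whose every factor amplitude is nonzero survive.
|00⟩: (-0.6577)(-0.9719) = 0.6392
|01⟩: (-0.6577)(0.2354) = -0.1548
|10⟩: (-0.3767 - 0.6524i)(-0.9719) = (0.3661 + 0.6341i)
|11⟩: (-0.3767 - 0.6524i)(0.2354) = (-0.08868 - 0.1536i)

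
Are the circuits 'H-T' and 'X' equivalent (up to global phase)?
No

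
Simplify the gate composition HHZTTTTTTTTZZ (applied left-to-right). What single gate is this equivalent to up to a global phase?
Z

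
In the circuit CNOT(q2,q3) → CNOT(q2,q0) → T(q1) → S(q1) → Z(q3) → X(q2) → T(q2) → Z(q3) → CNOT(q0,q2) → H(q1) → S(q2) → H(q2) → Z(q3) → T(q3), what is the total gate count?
14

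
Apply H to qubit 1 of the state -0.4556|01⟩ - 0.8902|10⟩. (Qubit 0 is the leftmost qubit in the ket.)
-0.3222|00⟩ + 0.3222|01⟩ - 0.6295|10⟩ - 0.6295|11⟩

H on qubit 1 mixes each pair of kets that differ only in qubit 1: amplitudes (a, b) of (|…0…⟩, |…1…⟩) become ((a + b)/√2, (a − b)/√2). Kets absent from the input have amplitude 0.
(|00⟩, |01⟩): (a, b) = (0, -0.4556) → (-0.3222, 0.3222)
(|10⟩, |11⟩): (a, b) = (-0.8902, 0) → (-0.6295, -0.6295)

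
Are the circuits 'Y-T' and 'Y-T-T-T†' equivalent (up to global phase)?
Yes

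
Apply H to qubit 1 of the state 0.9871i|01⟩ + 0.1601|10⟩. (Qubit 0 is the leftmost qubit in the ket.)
0.698i|00⟩ - 0.698i|01⟩ + 0.1132|10⟩ + 0.1132|11⟩

H on qubit 1 mixes each pair of kets that differ only in qubit 1: amplitudes (a, b) of (|…0…⟩, |…1…⟩) become ((a + b)/√2, (a − b)/√2). Kets absent from the input have amplitude 0.
(|00⟩, |01⟩): (a, b) = (0, 0.9871i) → (0.698i, -0.698i)
(|10⟩, |11⟩): (a, b) = (0.1601, 0) → (0.1132, 0.1132)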